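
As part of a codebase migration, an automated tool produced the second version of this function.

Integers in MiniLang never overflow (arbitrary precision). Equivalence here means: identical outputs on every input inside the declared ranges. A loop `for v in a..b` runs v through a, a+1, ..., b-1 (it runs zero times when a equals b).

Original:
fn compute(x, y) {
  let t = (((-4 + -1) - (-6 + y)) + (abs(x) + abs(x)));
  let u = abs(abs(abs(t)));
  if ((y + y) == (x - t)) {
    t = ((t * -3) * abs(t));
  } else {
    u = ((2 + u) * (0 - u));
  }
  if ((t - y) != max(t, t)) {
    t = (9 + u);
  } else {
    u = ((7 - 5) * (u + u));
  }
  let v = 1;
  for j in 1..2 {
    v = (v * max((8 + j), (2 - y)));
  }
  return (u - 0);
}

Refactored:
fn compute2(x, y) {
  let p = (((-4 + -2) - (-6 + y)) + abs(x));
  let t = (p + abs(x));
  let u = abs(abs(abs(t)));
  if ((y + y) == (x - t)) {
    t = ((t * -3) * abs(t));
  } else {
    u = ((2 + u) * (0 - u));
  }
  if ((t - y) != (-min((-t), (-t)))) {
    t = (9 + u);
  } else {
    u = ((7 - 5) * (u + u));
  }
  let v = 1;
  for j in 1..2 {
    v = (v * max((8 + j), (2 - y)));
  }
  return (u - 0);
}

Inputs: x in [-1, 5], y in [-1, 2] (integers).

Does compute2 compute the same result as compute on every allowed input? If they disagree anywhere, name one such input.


At x=-1, y=-1: compute gives -24, compute2 gives -15.
verdict: not equivalent; witness: x=-1, y=-1


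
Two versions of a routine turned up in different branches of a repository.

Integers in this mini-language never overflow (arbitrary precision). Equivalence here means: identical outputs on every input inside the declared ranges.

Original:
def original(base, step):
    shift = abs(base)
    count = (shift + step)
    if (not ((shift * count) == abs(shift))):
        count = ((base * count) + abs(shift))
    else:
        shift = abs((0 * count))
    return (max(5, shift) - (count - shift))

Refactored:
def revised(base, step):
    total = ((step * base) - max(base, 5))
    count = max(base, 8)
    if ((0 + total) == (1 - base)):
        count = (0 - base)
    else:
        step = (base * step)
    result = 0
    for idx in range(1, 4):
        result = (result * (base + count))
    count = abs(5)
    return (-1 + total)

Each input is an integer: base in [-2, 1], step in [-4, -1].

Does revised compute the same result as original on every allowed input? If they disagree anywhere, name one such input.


base=-2, step=-4 yields 1 from original but 2 from revised.
verdict: not equivalent; witness: base=-2, step=-4


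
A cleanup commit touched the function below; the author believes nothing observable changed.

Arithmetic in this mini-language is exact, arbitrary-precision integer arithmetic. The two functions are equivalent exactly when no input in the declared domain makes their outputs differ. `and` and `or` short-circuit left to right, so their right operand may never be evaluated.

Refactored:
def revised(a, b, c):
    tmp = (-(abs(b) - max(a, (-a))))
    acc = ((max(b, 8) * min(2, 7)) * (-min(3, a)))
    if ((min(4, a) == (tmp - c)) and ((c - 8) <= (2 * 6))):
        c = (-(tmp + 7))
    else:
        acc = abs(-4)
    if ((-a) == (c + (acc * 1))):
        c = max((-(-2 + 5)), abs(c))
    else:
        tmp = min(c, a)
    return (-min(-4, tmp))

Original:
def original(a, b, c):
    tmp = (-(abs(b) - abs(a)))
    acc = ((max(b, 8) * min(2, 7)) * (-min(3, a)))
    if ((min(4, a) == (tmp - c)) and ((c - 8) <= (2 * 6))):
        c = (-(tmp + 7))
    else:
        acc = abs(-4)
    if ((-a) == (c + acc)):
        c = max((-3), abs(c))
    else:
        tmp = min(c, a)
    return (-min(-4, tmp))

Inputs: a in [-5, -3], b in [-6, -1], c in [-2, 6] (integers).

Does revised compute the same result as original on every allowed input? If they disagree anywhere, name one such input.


The two are interchangeable: min/max/abs usage differs; and arithmetic usage differs; and constant usage differs, and every declared input agrees.
Spot check at a=-3, b=-2, c=5 — original: tmp=1, then acc=48, then ((min(4, a) == (tmp - c)) and ((c - 8) <= (2 * 6))) is false, then acc=4, then ((-a) == (c + acc)) is false, then tmp=-3, then returns 4. revised: tmp=1, then acc=48, then ((min(4, a) == (tmp - c)) and ((c - 8) <= (2 * 6))) is false, then acc=4, then ((-a) == (c + (acc * 1))) is false, then tmp=-3, then returns 4. Both give 4.
An exhaustive pass over the 162 declared inputs shows identical outputs.
verdict: equivalent


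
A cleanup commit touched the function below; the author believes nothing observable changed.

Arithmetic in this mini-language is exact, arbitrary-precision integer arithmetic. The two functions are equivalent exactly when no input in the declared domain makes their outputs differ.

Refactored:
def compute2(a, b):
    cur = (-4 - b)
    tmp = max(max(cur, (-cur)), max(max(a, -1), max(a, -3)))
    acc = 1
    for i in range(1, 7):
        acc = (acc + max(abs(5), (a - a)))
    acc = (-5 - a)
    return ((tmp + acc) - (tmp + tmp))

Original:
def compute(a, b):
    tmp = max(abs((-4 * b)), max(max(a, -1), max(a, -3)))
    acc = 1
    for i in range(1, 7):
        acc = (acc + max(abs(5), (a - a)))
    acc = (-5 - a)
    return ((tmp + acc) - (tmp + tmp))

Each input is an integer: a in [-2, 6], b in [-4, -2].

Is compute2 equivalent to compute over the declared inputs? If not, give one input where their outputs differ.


These are not equivalent — on a=-2, b=-4 the outputs split (-19 vs -3).
compute: tmp := 16 | acc := 1 | iter i=1: | acc := 6 | iter i=2: | acc := 11 | iter i=3: | acc := 16 | iter i=4: | acc := 21 | iter i=5: | acc := 26 | iter i=6: | acc := 31 | acc := -3 | result -19
compute2: cur := 0 | tmp := 0 | acc := 1 | iter i=1: | acc := 6 | iter i=2: | acc := 11 | iter i=3: | acc := 16 | iter i=4: | acc := 21 | iter i=5: | acc := 26 | iter i=6: | acc := 31 | acc := -3 | result -3
verdict: not equivalent; witness: a=-2, b=-4


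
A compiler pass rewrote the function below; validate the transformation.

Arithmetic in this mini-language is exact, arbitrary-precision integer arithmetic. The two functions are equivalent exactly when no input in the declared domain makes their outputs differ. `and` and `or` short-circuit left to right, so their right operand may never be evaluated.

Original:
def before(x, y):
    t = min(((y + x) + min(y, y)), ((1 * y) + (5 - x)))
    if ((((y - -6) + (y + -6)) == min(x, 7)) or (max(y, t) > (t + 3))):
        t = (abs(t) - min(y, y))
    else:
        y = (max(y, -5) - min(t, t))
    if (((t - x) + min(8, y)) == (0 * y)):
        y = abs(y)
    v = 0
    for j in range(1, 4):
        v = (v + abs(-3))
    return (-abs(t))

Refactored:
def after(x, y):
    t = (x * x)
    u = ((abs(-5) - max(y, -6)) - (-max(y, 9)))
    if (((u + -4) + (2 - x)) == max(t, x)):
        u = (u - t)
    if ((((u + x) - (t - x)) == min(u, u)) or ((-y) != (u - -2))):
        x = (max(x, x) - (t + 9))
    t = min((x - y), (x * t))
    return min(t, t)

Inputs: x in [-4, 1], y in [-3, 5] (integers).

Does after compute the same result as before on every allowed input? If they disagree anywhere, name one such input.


Run the pair on x=-4, y=-3.
before: t=-10, then ((((y - -6) + (y + -6)) == min(x, 7)) or (max(y, t) > (t + 3))) is true, then t=13, then (((t - x) + min(8, y)) == (0 * y)) is false, then v=0, then (j=1), then v=3, then (j=2), then v=6, then (j=3), then v=9, then returns -13
after: t=16, then u=17, then (((u + -4) + (2 - x)) == max(t, x)) is false, then ((((u + x) - (t - x)) == min(u, u)) or ((-y) != (u - -2))) is true, then x=-29, then t=-464, then returns -464
-13 against -464: the behavior changed.
verdict: not equivalent; witness: x=-4, y=-3


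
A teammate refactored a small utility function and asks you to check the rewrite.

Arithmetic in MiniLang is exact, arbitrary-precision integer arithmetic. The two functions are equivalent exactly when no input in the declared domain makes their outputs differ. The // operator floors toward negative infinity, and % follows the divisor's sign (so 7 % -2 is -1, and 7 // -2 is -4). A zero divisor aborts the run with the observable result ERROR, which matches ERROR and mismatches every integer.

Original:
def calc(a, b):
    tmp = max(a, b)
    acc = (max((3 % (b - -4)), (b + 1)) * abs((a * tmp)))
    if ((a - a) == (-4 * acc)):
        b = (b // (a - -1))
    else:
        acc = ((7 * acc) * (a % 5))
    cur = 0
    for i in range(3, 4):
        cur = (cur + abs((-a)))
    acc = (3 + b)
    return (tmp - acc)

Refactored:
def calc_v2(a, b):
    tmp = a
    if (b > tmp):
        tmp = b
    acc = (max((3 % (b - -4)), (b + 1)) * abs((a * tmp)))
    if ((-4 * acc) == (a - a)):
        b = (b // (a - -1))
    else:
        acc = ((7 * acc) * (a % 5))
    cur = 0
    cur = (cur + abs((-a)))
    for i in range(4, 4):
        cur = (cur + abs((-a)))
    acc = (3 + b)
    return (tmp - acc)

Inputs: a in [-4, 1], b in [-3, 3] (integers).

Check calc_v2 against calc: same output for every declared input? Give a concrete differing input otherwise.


Behavior is preserved: although statement counts differ; loop structure differs; branching structure differs; arithmetic usage differs; min/max/abs usage differs; comparison usage differs, the outputs never diverge.
As a probe, take a=-4, b=-3: calc runs tmp becomes -3; next acc becomes 0; next ((a - a) == (-4 * acc)) evaluates to true; next b becomes 1; next cur becomes 0; next at i=3:; next cur becomes 4; next acc becomes 4; next final value -7; calc_v2 runs tmp becomes -4; next (b > tmp) evaluates to true; next tmp becomes -3; next acc becomes 0; next ((-4 * acc) == (a - a)) evaluates to true; next b becomes 1; next cur becomes 0; next cur becomes 4; next i never enters its loop body; next acc becomes 4; next final value -7; both end at -7.
Every one of the 42 inputs gives matching results.
verdict: equivalent


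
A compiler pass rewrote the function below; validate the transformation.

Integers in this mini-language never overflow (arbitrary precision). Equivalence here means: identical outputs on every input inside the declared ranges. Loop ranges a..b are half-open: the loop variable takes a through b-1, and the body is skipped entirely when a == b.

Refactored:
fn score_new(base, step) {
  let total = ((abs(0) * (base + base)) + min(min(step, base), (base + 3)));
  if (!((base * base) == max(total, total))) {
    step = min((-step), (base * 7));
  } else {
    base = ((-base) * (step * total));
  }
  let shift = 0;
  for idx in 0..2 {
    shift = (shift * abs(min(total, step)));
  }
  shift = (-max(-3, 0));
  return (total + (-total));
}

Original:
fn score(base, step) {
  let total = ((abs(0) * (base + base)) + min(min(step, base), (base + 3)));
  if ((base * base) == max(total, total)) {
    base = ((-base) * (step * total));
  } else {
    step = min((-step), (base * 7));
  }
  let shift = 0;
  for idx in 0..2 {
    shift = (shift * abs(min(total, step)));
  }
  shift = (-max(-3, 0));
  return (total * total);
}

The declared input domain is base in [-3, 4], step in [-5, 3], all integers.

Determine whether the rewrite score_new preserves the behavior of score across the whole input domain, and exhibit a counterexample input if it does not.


There is a counterexample at base=-3, step=-5: 25 on one side, 0 on the other.
score: total becomes -5; next ((base * base) == max(total, total)) evaluates to false; next step becomes -21; next shift becomes 0; next at idx=0:; next shift becomes 0; next at idx=1:; next shift becomes 0; next shift becomes 0; next final value 25
score_new: total becomes -5; next (!((base * base) == max(total, total))) evaluates to true; next step becomes -21; next shift becomes 0; next at idx=0:; next shift becomes 0; next at idx=1:; next shift becomes 0; next shift becomes 0; next final value 0
verdict: not equivalent; witness: base=-3, step=-5


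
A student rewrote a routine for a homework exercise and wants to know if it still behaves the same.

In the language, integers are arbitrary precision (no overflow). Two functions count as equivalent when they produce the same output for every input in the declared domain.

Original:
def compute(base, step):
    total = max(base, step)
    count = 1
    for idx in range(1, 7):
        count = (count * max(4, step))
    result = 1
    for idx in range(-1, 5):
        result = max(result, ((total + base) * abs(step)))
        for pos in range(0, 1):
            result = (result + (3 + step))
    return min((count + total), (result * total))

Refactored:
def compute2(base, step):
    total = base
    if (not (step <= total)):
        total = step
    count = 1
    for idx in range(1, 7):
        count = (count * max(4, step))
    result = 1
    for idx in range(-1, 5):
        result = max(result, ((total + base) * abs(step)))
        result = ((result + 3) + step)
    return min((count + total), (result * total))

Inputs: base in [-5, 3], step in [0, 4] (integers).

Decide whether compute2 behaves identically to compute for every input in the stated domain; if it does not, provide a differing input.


Reading the diff, among the changes: local variable names differ, plus min/max/abs usage differs, plus comparison usage differs, plus loop structure differs, plus boolean connective usage differs, plus statement counts differ, plus branching structure differs.
Spot check at base=1, step=1 — compute: total = 1; count = 1; [idx=1]; count = 4; [idx=2]; count = 16; [idx=3]; count = 64; [idx=4]; count = 256; [idx=5]; count = 1024; [idx=6]; count = 4096; result = 1; [idx=-1]; result = 2; [pos=0]; result = 6; [idx=0]; result = 6; [pos=0]; result = 10; [idx=1]; result = 10; [pos=0]; result = 14; [idx=2]; result = 14; [pos=0]; result = 18; [idx=3]; result = 18; [pos=0]; result = 22; [idx=4]; result = 22; [pos=0]; result = 26; return 26. compute2: total = 1; (not (step <= total)) -> false; count = 1; [idx=1]; count = 4; [idx=2]; count = 16; [idx=3]; count = 64; [idx=4]; count = 256; [idx=5]; count = 1024; [idx=6]; count = 4096; result = 1; [idx=-1]; result = 2; result = 6; [idx=0]; result = 6; result = 10; [idx=1]; result = 10; result = 14; [idx=2]; result = 14; result = 18; [idx=3]; result = 18; result = 22; [idx=4]; result = 22; result = 26; return 26. Both give 26.
Every one of the 45 inputs gives matching results.
verdict: equivalent


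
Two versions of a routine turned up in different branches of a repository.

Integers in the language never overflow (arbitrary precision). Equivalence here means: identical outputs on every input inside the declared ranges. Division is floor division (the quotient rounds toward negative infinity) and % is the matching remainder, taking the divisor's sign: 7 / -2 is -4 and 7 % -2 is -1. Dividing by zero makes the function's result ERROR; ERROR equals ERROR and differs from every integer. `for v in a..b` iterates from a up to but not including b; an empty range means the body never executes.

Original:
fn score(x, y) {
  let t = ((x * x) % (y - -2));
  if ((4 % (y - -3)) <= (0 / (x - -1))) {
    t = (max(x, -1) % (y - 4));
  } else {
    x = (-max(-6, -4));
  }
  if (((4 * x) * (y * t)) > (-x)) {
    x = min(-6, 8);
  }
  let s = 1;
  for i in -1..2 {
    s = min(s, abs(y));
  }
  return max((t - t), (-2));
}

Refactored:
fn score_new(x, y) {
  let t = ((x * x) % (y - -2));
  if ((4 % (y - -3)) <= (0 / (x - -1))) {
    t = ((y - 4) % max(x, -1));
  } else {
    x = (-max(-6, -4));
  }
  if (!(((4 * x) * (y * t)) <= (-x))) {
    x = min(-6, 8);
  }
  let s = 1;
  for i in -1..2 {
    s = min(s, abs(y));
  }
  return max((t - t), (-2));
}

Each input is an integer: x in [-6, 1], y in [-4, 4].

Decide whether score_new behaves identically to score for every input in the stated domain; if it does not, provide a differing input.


x=0, y=-4 yields 0 from score but ERROR from score_new.
verdict: not equivalent; witness: x=0, y=-4


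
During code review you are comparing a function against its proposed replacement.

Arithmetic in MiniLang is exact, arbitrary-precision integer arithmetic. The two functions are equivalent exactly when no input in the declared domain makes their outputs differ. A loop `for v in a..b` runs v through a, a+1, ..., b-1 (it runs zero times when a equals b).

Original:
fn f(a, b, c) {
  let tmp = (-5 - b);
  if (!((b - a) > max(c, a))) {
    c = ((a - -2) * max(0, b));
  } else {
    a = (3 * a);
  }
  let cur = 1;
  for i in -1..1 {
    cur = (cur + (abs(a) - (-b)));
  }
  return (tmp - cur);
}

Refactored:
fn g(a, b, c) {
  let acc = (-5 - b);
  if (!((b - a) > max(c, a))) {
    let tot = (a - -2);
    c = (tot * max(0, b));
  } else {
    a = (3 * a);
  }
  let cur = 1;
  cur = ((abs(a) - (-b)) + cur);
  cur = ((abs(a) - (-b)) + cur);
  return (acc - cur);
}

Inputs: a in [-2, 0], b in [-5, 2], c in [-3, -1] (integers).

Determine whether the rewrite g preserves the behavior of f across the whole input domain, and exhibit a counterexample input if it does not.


Side by side, the visible changes include: min/max/abs usage differs; and local variable names differ; and loop structure differs; and statement counts differ; and arithmetic usage differs.
As a probe, take a=-1, b=-3, c=-1: f runs tmp = -2; (!((b - a) > max(c, a))) -> true; c = 0; cur = 1; [i=-1]; cur = -1; [i=0]; cur = -3; return 1; g runs acc = -2; (!((b - a) > max(c, a))) -> true; tot = 1; c = 0; cur = 1; cur = -1; cur = -3; return 1; both end at 1.
Sweeping the whole domain (72 inputs) finds no disagreement.
verdict: equivalent


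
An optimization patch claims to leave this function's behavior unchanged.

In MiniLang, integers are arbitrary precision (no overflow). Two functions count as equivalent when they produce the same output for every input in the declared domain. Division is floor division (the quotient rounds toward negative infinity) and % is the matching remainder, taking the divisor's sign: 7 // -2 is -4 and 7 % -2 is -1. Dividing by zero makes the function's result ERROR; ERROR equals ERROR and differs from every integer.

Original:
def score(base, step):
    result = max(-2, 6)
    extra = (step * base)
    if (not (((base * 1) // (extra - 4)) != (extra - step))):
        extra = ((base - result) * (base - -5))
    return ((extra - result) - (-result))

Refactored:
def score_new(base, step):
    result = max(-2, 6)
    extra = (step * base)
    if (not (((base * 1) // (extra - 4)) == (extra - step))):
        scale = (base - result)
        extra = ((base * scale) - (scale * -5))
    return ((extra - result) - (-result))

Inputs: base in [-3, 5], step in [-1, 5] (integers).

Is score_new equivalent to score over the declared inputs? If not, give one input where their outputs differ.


Not equivalent: base=-3, step=-1 separates them (3 vs -18).
score: result=6, then extra=3, then (not (((base * 1) // (extra - 4)) != (extra - step))) is false, then returns 3
score_new: result=6, then extra=3, then (not (((base * 1) // (extra - 4)) == (extra - step))) is true, then scale=-9, then extra=-18, then returns -18
verdict: not equivalent; witness: base=-3, step=-1


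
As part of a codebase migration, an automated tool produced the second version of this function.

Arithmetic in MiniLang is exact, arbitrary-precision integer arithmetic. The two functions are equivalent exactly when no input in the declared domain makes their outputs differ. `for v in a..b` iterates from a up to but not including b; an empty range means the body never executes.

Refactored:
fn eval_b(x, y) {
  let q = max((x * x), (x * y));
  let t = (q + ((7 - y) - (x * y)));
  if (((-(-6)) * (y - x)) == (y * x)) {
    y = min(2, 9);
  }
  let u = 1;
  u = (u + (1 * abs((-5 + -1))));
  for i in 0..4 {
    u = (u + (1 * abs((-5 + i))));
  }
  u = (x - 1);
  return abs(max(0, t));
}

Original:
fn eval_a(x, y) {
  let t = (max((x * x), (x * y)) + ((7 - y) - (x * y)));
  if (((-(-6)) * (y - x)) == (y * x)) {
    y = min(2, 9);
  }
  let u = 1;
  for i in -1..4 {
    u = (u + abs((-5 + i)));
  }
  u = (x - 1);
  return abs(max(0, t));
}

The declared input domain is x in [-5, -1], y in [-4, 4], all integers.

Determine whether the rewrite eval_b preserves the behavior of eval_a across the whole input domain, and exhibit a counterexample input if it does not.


Behavior is preserved: although min/max/abs usage differs, and statement counts differ, and local variable names differ, and loop structure differs, and arithmetic usage differs, and constant usage differs, the outputs never diverge.
One worked example (x=-2, y=3) — eval_a: t becomes 14; next (((-(-6)) * (y - x)) == (y * x)) evaluates to false; next u becomes 1; next at i=-1:; next u becomes 7; next at i=0:; next u becomes 12; next at i=1:; next u becomes 16; next at i=2:; next u becomes 19; next at i=3:; next u becomes 21; next u becomes -3; next final value 14; eval_b: q becomes 4; next t becomes 14; next (((-(-6)) * (y - x)) == (y * x)) evaluates to false; next u becomes 1; next u becomes 7; next at i=0:; next u becomes 12; next at i=1:; next u becomes 16; next at i=2:; next u becomes 19; next at i=3:; next u becomes 21; next u becomes -3; next final value 14; agreement on 14.
Sweeping the whole domain (45 inputs) finds no disagreement.
verdict: equivalent


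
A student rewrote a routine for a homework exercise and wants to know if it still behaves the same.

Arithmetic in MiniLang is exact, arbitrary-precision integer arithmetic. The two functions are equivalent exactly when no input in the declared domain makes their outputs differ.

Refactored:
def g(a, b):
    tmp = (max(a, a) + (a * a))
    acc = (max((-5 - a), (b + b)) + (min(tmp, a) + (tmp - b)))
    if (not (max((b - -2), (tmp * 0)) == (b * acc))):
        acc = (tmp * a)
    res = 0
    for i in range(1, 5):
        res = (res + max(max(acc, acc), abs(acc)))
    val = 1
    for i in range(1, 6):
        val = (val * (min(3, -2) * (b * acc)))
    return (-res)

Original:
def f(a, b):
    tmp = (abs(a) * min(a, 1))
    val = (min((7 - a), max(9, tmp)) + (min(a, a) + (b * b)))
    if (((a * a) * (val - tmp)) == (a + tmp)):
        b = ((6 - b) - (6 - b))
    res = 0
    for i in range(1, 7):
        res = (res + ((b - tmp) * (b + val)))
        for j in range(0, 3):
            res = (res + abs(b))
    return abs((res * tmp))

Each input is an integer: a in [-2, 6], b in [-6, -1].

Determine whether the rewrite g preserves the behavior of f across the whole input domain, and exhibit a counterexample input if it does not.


Input a=-2, b=-6: 1344 from f versus -16 from g.
verdict: not equivalent; witness: a=-2, b=-6


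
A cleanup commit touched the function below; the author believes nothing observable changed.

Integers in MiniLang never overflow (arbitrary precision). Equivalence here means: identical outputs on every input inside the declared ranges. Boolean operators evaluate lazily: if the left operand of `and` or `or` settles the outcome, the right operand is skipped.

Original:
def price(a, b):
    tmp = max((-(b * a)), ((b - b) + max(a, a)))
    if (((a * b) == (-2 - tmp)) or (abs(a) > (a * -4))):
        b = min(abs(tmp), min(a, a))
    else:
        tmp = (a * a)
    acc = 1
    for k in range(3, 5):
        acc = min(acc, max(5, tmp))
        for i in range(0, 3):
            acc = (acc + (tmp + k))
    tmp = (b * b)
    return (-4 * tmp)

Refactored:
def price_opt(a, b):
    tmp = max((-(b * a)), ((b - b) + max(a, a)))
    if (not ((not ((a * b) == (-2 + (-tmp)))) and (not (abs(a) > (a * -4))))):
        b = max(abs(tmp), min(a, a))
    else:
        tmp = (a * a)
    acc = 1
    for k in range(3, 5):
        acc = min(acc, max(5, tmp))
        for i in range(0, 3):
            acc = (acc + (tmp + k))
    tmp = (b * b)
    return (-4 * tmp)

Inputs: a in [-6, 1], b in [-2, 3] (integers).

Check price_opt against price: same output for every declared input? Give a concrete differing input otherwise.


Not equivalent: a=1, b=-2 separates them (-4 vs -16).
price: tmp := 2 | (((a * b) == (-2 - tmp)) or (abs(a) > (a * -4))): true | b := 1 | acc := 1 | iter k=3: | acc := 1 | iter i=0: | acc := 6 | iter i=1: | acc := 11 | iter i=2: | acc := 16 | iter k=4: | acc := 5 | iter i=0: | acc := 11 | iter i=1: | acc := 17 | iter i=2: | acc := 23 | tmp := 1 | result -4
price_opt: tmp := 2 | (not ((not ((a * b) == (-2 + (-tmp)))) and (not (abs(a) > (a * -4))))): true | b := 2 | acc := 1 | iter k=3: | acc := 1 | iter i=0: | acc := 6 | iter i=1: | acc := 11 | iter i=2: | acc := 16 | iter k=4: | acc := 5 | iter i=0: | acc := 11 | iter i=1: | acc := 17 | iter i=2: | acc := 23 | tmp := 4 | result -16
verdict: not equivalent; witness: a=1, b=-2


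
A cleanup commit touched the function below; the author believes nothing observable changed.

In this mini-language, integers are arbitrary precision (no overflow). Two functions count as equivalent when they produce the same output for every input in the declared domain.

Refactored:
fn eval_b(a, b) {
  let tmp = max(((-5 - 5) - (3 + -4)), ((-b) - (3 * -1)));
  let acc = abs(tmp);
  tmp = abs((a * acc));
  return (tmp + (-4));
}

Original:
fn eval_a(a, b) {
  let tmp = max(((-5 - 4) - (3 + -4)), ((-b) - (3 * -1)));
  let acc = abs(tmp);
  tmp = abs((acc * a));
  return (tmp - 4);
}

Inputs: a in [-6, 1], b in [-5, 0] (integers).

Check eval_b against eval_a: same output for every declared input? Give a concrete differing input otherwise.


Equivalent. The one real change (`4` became `5`) has no effect anywhere in the declared ranges.
Every one of the 48 inputs gives matching results.
Spot check at a=-4, b=0 — eval_a: tmp=3, then acc=3, then tmp=12, then returns 8. eval_b: tmp=3, then acc=3, then tmp=12, then returns 8. Both give 8.
verdict: equivalent


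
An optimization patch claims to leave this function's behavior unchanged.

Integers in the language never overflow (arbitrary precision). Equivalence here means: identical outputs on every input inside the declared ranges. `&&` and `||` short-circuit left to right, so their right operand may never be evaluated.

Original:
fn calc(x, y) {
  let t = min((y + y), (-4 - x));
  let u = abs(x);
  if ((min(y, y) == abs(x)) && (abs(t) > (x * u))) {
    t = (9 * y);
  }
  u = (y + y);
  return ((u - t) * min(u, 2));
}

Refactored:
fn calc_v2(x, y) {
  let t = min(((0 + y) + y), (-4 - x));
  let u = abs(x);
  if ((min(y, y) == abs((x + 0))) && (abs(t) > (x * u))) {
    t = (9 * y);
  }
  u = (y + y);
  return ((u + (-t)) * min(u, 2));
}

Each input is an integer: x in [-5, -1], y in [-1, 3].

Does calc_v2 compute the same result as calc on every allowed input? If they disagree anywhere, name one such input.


Side by side, the visible changes include: constant usage differs; also arithmetic usage differs.
One worked example (x=-5, y=2) — calc: t becomes 1; next u becomes 5; next ((min(y, y) == abs(x)) && (abs(t) > (x * u))) evaluates to false; next u becomes 4; next final value 6; calc_v2: t becomes 1; next u becomes 5; next ((min(y, y) == abs((x + 0))) && (abs(t) > (x * u))) evaluates to false; next u becomes 4; next final value 6; agreement on 6.
Checked all 25 inputs in the declared domain: the outputs agree on every one.
verdict: equivalent


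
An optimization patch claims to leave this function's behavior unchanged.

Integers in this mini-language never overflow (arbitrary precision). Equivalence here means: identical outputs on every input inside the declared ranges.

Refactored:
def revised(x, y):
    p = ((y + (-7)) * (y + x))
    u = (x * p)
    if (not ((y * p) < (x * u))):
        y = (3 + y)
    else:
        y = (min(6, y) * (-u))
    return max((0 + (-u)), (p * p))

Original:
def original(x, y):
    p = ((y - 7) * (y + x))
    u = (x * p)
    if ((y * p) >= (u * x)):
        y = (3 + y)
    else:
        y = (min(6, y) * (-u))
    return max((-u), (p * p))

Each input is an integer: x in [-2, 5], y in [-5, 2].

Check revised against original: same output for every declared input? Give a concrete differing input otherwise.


Differences: comparison usage differs; arithmetic usage differs; boolean connective usage differs; constant usage differs — yet all 64 inputs agree.
verdict: equivalent


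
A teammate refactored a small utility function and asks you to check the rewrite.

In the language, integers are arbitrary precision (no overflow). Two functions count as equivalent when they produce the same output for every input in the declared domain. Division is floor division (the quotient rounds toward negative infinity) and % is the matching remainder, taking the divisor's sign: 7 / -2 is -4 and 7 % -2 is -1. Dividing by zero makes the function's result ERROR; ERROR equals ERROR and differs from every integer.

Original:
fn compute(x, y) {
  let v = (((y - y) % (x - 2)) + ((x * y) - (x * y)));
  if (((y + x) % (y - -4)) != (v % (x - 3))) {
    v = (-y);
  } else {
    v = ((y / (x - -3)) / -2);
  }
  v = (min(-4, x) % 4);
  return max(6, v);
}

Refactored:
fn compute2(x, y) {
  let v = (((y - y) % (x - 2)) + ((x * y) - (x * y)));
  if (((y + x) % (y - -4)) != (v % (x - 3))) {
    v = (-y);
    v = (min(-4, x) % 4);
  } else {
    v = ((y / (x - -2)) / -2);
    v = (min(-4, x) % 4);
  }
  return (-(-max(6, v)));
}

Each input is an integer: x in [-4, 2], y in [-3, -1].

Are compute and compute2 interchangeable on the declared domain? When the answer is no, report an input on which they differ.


Not equivalent: x=-3, y=-3 separates them (ERROR vs 6).
compute: v becomes 0; next (((y + x) % (y - -4)) != (v % (x - 3))) evaluates to false; next hits division by zero so the output is ERROR
compute2: v becomes 0; next (((y + x) % (y - -4)) != (v % (x - 3))) evaluates to false; next v becomes -2; next v becomes 0; next final value 6
verdict: not equivalent; witness: x=-3, y=-3


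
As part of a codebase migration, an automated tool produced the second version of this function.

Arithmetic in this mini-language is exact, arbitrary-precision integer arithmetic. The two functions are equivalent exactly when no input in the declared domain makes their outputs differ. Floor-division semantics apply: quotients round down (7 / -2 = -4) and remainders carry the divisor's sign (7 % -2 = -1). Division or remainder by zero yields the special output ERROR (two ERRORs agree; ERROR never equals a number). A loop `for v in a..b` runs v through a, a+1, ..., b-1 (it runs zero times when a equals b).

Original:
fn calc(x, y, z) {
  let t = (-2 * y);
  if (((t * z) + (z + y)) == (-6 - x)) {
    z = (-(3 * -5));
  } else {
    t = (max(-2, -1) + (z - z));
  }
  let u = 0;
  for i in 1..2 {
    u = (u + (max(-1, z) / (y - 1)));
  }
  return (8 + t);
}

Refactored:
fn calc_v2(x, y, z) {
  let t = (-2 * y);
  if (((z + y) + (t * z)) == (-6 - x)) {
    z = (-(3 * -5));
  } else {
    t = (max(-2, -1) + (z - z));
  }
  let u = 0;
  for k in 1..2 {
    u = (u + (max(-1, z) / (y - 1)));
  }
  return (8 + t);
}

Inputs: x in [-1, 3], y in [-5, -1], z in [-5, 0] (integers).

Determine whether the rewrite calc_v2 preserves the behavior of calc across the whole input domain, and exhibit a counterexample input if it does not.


Changes here: local variable names differ; the full 150-point sweep finds no disagreement.
verdict: equivalent


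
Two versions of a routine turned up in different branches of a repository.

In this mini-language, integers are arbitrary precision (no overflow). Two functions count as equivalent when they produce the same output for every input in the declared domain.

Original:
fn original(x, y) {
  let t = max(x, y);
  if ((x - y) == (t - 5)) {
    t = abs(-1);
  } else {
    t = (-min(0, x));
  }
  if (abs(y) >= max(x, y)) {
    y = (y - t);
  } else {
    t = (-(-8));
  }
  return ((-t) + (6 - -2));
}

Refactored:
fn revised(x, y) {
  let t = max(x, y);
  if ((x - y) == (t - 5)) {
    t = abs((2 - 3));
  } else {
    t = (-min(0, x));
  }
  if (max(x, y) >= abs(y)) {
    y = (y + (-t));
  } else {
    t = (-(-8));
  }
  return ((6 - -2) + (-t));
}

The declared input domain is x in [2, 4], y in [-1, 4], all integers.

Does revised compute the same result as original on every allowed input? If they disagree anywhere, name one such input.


Consider the input x=2, y=-1.
original: t=2, then ((x - y) == (t - 5)) is false, then t=0, then (abs(y) >= max(x, y)) is false, then t=8, then returns 0
revised: t=2, then ((x - y) == (t - 5)) is false, then t=0, then (max(x, y) >= abs(y)) is true, then y=-1, then returns 8
0 vs 8 — the two versions disagree here.
verdict: not equivalent; witness: x=2, y=-1


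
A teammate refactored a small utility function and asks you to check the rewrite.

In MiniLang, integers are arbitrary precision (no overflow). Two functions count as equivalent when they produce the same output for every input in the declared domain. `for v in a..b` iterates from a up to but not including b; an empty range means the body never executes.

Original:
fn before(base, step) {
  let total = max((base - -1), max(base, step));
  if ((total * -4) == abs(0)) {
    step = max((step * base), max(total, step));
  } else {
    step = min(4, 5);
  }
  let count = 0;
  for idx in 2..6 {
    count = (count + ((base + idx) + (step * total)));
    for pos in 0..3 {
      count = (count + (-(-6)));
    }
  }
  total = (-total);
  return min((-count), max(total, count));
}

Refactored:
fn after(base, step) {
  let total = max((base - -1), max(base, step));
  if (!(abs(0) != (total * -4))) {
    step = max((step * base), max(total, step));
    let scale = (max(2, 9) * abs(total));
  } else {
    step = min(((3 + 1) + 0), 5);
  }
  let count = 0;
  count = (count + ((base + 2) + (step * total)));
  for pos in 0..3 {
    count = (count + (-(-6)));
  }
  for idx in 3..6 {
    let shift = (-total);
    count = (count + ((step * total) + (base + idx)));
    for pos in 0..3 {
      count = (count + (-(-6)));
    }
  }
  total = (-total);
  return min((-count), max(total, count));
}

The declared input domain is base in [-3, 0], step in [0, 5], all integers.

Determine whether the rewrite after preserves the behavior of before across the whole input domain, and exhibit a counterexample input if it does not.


The two are interchangeable: arithmetic usage differs; and min/max/abs usage differs; and statement counts differ; and constant usage differs; and local variable names differ; and boolean connective usage differs; and comparison usage differs; and loop structure differs, and every declared input agrees.
Tracing base=-1, step=0: before: total=0, then ((total * -4) == abs(0)) is true, then step=0, then count=0, then (idx=2), then count=1, then (pos=0), then count=7, then (pos=1), then count=13, then (pos=2), then count=19, then (idx=3), then count=21, then (pos=0), then count=27, then (pos=1), then count=33, then (pos=2), then count=39, then (idx=4), then count=42, then (pos=0), then count=48, then (pos=1), then count=54, then (pos=2), then count=60, then (idx=5), then count=64, then (pos=0), then count=70, then (pos=1), then count=76, then (pos=2), then count=82, then total=0, then returns -82 | after: total=0, then (!(abs(0) != (total * -4))) is true, then step=0, then scale=0, then count=0, then count=1, then (pos=0), then count=7, then (pos=1), then count=13, then (pos=2), then count=19, then (idx=3), then shift=0, then count=21, then (pos=0), then count=27, then (pos=1), then count=33, then (pos=2), then count=39, then (idx=4), then shift=0, then count=42, then (pos=0), then count=48, then (pos=1), then count=54, then (pos=2), then count=60, then (idx=5), then shift=0, then count=64, then (pos=0), then count=70, then (pos=1), then count=76, then (pos=2), then count=82, then total=0, then returns -82 — matching result -82.
Across all 24 domain points the two functions coincide.
verdict: equivalent


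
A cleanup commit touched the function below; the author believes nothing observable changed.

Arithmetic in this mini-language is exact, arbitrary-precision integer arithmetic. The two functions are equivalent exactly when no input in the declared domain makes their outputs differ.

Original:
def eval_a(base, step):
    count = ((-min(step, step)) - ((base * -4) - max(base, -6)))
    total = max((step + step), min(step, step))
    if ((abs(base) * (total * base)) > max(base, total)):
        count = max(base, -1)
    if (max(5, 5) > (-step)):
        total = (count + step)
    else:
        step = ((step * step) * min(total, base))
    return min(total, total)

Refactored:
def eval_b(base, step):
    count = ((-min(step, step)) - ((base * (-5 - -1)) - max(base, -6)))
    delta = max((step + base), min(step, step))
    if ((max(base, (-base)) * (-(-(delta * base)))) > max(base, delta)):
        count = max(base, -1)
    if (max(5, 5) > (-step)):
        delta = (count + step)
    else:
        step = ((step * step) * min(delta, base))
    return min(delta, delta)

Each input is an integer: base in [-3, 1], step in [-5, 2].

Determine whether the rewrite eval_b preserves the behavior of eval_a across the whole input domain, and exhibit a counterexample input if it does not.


There is a counterexample at base=1, step=-5: -5 on one side, -4 on the other.
eval_a: count = 10; total = -5; ((abs(base) * (total * base)) > max(base, total)) -> false; (max(5, 5) > (-step)) -> false; step = -125; return -5
eval_b: count = 10; delta = -4; ((max(base, (-base)) * (-(-(delta * base)))) > max(base, delta)) -> false; (max(5, 5) > (-step)) -> false; step = -100; return -4
verdict: not equivalent; witness: base=1, step=-5


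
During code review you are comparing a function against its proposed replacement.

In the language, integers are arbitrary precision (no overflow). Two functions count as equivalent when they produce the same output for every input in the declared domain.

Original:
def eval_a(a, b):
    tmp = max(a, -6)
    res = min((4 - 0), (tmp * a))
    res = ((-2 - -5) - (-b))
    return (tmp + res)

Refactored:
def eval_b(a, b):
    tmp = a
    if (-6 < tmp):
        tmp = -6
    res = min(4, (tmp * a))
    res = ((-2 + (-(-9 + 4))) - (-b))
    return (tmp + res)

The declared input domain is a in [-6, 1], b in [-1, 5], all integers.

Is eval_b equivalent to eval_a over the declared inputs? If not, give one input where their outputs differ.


a=-5, b=-1 yields -3 from eval_a but -4 from eval_b.
verdict: not equivalent; witness: a=-5, b=-1


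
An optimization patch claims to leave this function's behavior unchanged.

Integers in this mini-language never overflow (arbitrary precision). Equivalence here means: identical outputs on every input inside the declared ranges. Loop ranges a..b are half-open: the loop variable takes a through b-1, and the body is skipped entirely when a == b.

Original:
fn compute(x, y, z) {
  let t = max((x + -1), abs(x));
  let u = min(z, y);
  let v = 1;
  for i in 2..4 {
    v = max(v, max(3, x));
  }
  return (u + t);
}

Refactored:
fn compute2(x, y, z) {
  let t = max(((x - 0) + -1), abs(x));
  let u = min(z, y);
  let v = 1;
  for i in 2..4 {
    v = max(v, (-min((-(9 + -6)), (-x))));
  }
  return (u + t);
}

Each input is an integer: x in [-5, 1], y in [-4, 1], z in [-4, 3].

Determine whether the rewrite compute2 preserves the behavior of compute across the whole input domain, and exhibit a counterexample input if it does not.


Reading the diff, among the changes: constant usage differs, plus min/max/abs usage differs, plus arithmetic usage differs.
Spot check at x=0, y=-4, z=3 — compute: t becomes 0; next u becomes -4; next v becomes 1; next at i=2:; next v becomes 3; next at i=3:; next v becomes 3; next final value -4. compute2: t becomes 0; next u becomes -4; next v becomes 1; next at i=2:; next v becomes 3; next at i=3:; next v becomes 3; next final value -4. Both give -4.
An exhaustive pass over the 336 declared inputs shows identical outputs.
verdict: equivalent


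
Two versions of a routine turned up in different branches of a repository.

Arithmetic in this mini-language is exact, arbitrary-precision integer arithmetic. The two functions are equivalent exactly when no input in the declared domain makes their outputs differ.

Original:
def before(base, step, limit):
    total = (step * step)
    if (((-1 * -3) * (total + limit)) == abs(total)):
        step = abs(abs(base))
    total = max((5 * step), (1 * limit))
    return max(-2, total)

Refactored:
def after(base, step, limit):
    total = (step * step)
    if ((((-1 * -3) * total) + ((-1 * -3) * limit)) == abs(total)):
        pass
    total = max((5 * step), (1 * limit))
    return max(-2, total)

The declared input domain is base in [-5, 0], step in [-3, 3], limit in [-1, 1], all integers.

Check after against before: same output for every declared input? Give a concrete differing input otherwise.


On input base=-5, step=0, limit=0, before returns 25 while after returns 0.
verdict: not equivalent; witness: base=-5, step=0, limit=0
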